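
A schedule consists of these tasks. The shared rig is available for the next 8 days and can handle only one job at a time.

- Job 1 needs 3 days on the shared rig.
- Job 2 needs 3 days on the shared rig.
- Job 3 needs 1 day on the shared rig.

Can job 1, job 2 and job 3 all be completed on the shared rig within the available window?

Running back to back, the jobs need 3 + 3 + 1 = 7 days on the shared rig.
Since 7 ≤ 8, they fit within the window.

Yes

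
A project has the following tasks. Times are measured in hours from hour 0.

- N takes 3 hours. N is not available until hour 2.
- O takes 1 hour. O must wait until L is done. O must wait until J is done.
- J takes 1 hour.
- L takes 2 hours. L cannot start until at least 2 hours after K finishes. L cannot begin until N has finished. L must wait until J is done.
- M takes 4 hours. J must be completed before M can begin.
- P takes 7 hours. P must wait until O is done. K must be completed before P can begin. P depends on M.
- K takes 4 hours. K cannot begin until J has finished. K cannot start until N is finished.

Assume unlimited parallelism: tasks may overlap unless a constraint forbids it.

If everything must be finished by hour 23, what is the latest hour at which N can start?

4

Nothing follows P; the deadline of hour 23 is its only limit. It must start by 23 − 7 = hour 16.
Since P (must start by hour 16) depends on it, O must finish by hour 16. Backing off its 1-hour duration gives a latest start of hour 15.
L has to be done before O (must start by hour 15). That means finishing by hour 15, i.e. starting by 15 − 2 = hour 13.
K feeds L (must start by hour 13, minus 2-hour gap → hour 11); P (must start by hour 16). Taking the minimum, K must finish by hour 11 and start by 11 − 4 = hour 7.
N has several dependents: K (must start by hour 7); L (must start by hour 13). The earliest of those limits is hour 7, so N must start by 7 − 3 = hour 4.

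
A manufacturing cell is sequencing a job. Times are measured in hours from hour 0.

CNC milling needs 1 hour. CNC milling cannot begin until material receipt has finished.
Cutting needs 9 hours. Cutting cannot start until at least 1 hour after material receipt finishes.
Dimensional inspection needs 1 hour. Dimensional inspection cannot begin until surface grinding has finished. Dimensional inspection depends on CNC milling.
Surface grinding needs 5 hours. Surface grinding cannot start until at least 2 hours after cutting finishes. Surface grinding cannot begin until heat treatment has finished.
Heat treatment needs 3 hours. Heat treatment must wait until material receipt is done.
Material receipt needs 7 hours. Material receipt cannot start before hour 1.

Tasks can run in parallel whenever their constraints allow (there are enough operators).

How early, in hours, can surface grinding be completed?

25

After its own release at hour 1, material receipt can start at hour 1 and finishes at hour 8.
Heat treatment waits on material receipt (finishes hour 8), so it starts at hour 8 and finishes at 8 + 3 = hour 11.
After material receipt (finishes hour 8, plus 1-hour gap → hour 9), cutting can start at hour 9 and finishes at hour 18.
For surface grinding: cutting (finishes hour 18, plus 2-hour gap → hour 20); heat treatment (finishes hour 11). Taking the maximum gives a start of hour 20, and it finishes at 20 + 5 = hour 25.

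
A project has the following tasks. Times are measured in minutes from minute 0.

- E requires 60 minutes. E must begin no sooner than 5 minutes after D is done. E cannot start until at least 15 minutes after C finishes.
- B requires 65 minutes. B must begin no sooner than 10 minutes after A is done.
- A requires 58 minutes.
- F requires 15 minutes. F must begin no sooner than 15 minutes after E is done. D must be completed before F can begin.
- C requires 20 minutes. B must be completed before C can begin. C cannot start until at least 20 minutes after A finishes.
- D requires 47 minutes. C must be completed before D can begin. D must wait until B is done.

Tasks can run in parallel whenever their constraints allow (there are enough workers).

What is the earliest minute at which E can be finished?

265

A can start immediately at minute 0; it finishes at minute 58.
After A (finishes minute 58, plus 10-minute gap → minute 68), B can start at minute 68 and finishes at minute 133.
C needs all of B (finishes minute 133); A (finishes minute 58, plus 20-minute gap → minute 78). That puts its earliest start at minute 133; it finishes at 133 + 20 = minute 153.
D has to wait for C (finishes minute 153); B (finishes minute 133). The latest of these is minute 153, so D runs minute 153 to 153 + 47 = minute 200.
E cannot start until D (finishes minute 200, plus 5-minute gap → minute 205); C (finishes minute 153, plus 15-minute gap → minute 168). The controlling bound is minute 205, so E finishes at 205 + 60 = minute 265.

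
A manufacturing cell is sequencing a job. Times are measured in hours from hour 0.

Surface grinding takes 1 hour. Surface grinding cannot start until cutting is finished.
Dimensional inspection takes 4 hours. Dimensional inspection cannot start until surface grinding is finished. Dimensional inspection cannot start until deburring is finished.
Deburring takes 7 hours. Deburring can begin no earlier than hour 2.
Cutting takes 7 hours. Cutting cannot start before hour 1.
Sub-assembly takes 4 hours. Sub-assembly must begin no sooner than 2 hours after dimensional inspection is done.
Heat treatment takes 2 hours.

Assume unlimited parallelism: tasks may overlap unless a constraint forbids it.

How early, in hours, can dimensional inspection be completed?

Deburring waits on its own release at hour 2, so it starts at hour 2 and finishes at 2 + 7 = hour 9.
Cutting cannot begin until its own release at hour 1. It runs from hour 1 to 1 + 7 = hour 8.
Surface grinding cannot begin until cutting (finishes hour 8). It runs from hour 8 to 8 + 1 = hour 9.
Dimensional inspection needs all of surface grinding (finishes hour 9); deburring (finishes hour 9). That puts its earliest start at hour 9; it finishes at 9 + 4 = hour 13.

13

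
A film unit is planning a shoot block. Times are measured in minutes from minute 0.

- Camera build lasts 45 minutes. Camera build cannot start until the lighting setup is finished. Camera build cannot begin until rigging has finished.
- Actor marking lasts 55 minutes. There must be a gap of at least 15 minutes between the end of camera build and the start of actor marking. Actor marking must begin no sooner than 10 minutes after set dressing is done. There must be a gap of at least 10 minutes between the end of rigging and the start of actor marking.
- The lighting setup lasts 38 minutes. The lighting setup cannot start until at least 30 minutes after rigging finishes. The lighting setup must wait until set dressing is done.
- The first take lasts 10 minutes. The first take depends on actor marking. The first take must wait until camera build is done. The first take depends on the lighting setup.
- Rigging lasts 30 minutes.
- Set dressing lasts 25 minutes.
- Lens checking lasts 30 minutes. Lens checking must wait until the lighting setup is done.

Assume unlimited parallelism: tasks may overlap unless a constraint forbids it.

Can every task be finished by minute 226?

Yes

Set dressing has no prerequisites, so it starts at minute 0 and finishes at minute 25.
Rigging can start immediately at minute 0; it finishes at minute 30.
For the lighting setup: rigging (finishes minute 30, plus 30-minute gap → minute 60); set dressing (finishes minute 25). Taking the maximum gives a start of minute 60, and it finishes at 60 + 38 = minute 98.
Lens checking waits on the lighting setup (finishes minute 98), so it starts at minute 98 and finishes at 98 + 30 = minute 128.
Camera build has to wait for the lighting setup (finishes minute 98); rigging (finishes minute 30). The latest of these is minute 98, so camera build runs minute 98 to 98 + 45 = minute 143.
Actor marking needs all of camera build (finishes minute 143, plus 15-minute gap → minute 158); set dressing (finishes minute 25, plus 10-minute gap → minute 35); rigging (finishes minute 30, plus 10-minute gap → minute 40). That puts its earliest start at minute 158; it finishes at 158 + 55 = minute 213.
The first take cannot start until actor marking (finishes minute 213); camera build (finishes minute 143); the lighting setup (finishes minute 98). The controlling bound is minute 213, so the first take finishes at 213 + 10 = minute 223.
Every task is finished by minute 223, which is no later than the deadline of 226, so the schedule is feasible.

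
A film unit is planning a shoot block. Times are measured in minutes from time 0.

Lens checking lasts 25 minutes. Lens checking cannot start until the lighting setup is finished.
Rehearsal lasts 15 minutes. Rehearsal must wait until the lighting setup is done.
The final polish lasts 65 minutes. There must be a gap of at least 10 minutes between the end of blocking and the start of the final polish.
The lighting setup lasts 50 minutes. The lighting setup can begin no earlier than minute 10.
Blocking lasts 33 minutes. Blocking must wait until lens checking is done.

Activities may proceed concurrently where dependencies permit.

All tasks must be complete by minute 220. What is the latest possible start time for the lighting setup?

To finish by minute 220, the final polish (duration 65) must start no later than minute 155.
Blocking must finish before the final polish (must start by minute 155, minus 10-minute gap → minute 145). With a 33-minute duration, blocking must start by 145 − 33 = minute 112.
Lens checking has to be done before blocking (must start by minute 112). That means finishing by minute 112, i.e. starting by 112 − 25 = minute 87.
Nothing follows rehearsal; the deadline of minute 220 is its only limit. It must start by 220 − 15 = minute 205.
The lighting setup has several dependents: lens checking (must start by minute 87); rehearsal (must start by minute 205). The earliest of those limits is minute 87, so the lighting setup must start by 87 − 50 = minute 37.

37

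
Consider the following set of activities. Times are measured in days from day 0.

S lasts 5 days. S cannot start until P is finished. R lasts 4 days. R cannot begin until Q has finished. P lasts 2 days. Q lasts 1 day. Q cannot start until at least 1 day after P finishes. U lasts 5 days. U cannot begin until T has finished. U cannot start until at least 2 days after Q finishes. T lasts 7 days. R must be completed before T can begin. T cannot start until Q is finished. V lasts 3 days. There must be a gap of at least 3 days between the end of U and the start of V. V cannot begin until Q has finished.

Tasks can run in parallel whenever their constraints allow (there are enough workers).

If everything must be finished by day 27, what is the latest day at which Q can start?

V must finish by day 27; it takes 3 days, so it must start by 27 − 3 = day 24.
U feeds into V (must start by day 24, minus 3-day gap → day 21); so U must finish by day 21 and therefore start by day 16.
T feeds into U (must start by day 16); so T must finish by day 16 and therefore start by day 9.
Since T (must start by day 9) depends on it, R must finish by day 9. Backing off its 4-day duration gives a latest start of day 5.
Q must finish in time for R (must start by day 5); T (must start by day 9); U (must start by day 16, minus 2-day gap → day 14); V (must start by day 24). The tightest is day 5, so Q must start by 5 − 1 = day 4.

4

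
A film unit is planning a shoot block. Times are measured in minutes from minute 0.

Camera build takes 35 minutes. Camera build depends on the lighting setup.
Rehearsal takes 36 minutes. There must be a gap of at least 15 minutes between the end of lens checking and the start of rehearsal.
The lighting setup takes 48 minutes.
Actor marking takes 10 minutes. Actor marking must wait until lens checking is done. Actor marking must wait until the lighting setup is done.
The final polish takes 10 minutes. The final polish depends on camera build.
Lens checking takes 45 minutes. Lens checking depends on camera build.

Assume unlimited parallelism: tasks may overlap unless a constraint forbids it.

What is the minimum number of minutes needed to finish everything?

The lighting setup has no prerequisites, so it starts at minute 0 and finishes at minute 48.
Camera build cannot begin until the lighting setup (finishes minute 48). It runs from minute 48 to 48 + 35 = minute 83.
The final polish waits on camera build (finishes minute 83), so it starts at minute 83 and finishes at 83 + 10 = minute 93.
Lens checking cannot begin until camera build (finishes minute 83). It runs from minute 83 to 83 + 45 = minute 128.
After lens checking (finishes minute 128, plus 15-minute gap → minute 143), rehearsal can start at minute 143 and finishes at minute 179.
Actor marking cannot start until lens checking (finishes minute 128); the lighting setup (finishes minute 48). The controlling bound is minute 128, so actor marking finishes at 128 + 10 = minute 138.
All tasks are finished once the last one completes. Finish times: The lighting setup at 48, Camera build at 83, Lens checking at 128, Actor marking at 138, Rehearsal at 179, The final polish at 93. The latest is minute 179.

179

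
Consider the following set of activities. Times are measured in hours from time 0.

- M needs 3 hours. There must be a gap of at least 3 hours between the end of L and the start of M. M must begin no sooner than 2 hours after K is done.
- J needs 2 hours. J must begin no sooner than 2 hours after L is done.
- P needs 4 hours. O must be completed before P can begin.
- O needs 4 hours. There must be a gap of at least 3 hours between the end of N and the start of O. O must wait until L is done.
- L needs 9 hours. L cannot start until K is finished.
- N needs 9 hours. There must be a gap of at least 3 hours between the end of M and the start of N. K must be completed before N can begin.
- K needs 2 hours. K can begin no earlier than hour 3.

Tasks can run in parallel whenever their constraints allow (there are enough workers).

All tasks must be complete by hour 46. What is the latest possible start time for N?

26

P must finish by hour 46; it takes 4 hours, so it must start by 46 − 4 = hour 42.
Since P (must start by hour 42) depends on it, O must finish by hour 42. Backing off its 4-hour duration gives a latest start of hour 38.
N must finish before O (must start by hour 38, minus 3-hour gap → hour 35). With a 9-hour duration, N must start by 35 − 9 = hour 26.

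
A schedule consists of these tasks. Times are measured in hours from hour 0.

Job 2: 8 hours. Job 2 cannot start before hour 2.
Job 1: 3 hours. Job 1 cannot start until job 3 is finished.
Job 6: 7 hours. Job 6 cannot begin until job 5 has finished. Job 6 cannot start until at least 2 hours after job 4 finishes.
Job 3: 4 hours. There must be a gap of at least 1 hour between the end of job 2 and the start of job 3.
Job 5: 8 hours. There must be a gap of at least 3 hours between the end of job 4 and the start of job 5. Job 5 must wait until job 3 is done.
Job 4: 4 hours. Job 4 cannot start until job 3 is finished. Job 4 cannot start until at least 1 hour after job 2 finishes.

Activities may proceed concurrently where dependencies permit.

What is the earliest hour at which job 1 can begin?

Job 2 waits on its own release at hour 2, so it starts at hour 2 and finishes at 2 + 8 = hour 10.
Job 3 cannot begin until job 2 (finishes hour 10, plus 1-hour gap → hour 11). It runs from hour 11 to 11 + 4 = hour 15.
Job 1 waits on job 3 (finishes hour 15), so the earliest it can start is hour 15.

15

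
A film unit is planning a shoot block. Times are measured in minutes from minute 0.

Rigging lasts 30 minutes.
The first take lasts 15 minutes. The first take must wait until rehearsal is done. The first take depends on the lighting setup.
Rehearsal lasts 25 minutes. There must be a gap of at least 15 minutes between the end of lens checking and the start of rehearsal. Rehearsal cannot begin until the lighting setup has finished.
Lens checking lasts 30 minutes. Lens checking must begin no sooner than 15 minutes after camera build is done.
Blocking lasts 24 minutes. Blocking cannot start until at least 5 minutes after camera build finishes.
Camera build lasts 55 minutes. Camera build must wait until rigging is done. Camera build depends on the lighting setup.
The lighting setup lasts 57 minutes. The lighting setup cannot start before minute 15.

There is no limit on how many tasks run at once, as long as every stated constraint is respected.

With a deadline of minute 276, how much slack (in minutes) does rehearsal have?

49

After its own release at minute 15, the lighting setup can start at minute 15 and finishes at minute 72.
Rigging can start immediately at minute 0; it finishes at minute 30.
Camera build has to wait for rigging (finishes minute 30); the lighting setup (finishes minute 72). The latest of these is minute 72, so camera build runs minute 72 to 72 + 55 = minute 127.
Lens checking waits on camera build (finishes minute 127, plus 15-minute gap → minute 142), so it starts at minute 142 and finishes at 142 + 30 = minute 172.
For rehearsal: lens checking (finishes minute 172, plus 15-minute gap → minute 187); the lighting setup (finishes minute 72). Taking the maximum gives a start of minute 187, and it finishes at 187 + 25 = minute 212.

Working backward from the deadline:
To finish by minute 276, the first take (duration 15) must start no later than minute 261.
Rehearsal feeds into the first take (must start by minute 261); so rehearsal must finish by minute 261 and therefore start by minute 236.
So rehearsal can start as early as minute 187 and as late as minute 236, giving 236 − 187 = 49 minutes of slack.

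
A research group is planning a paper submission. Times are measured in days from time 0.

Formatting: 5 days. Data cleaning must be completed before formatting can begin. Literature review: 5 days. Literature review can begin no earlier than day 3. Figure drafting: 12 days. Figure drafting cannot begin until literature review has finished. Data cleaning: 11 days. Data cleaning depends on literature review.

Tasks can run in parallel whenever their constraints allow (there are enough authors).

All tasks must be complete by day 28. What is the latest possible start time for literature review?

7

Formatting has no dependents, so it just needs to finish by day 28. Starting by 28 − 5 = day 23 achieves that.
Data cleaning has to be done before formatting (must start by day 23). That means finishing by day 23, i.e. starting by 23 − 11 = day 12.
To finish by day 28, figure drafting (duration 12) must start no later than day 16.
Literature review has several dependents: data cleaning (must start by day 12); figure drafting (must start by day 16). The earliest of those limits is day 12, so literature review must start by 12 − 5 = day 7.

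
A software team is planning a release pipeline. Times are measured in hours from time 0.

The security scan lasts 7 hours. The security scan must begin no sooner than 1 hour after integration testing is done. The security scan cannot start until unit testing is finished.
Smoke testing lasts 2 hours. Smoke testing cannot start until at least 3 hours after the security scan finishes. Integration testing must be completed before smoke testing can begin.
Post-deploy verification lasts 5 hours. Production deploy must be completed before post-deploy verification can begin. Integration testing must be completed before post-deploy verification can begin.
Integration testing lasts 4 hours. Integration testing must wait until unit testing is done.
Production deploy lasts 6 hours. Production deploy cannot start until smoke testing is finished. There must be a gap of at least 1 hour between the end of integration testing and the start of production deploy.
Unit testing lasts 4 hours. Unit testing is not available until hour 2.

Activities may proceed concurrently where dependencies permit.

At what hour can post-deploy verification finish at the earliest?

34

Unit testing cannot begin until its own release at hour 2. It runs from hour 2 to 2 + 4 = hour 6.
Integration testing cannot begin until unit testing (finishes hour 6). It runs from hour 6 to 6 + 4 = hour 10.
The security scan cannot start until integration testing (finishes hour 10, plus 1-hour gap → hour 11); unit testing (finishes hour 6). The controlling bound is hour 11, so the security scan finishes at 11 + 7 = hour 18.
Smoke testing needs all of the security scan (finishes hour 18, plus 3-hour gap → hour 21); integration testing (finishes hour 10). That puts its earliest start at hour 21; it finishes at 21 + 2 = hour 23.
Production deploy cannot start until smoke testing (finishes hour 23); integration testing (finishes hour 10, plus 1-hour gap → hour 11). The controlling bound is hour 23, so production deploy finishes at 23 + 6 = hour 29.
Post-deploy verification cannot start until production deploy (finishes hour 29); integration testing (finishes hour 10). The controlling bound is hour 29, so post-deploy verification finishes at 29 + 5 = hour 34.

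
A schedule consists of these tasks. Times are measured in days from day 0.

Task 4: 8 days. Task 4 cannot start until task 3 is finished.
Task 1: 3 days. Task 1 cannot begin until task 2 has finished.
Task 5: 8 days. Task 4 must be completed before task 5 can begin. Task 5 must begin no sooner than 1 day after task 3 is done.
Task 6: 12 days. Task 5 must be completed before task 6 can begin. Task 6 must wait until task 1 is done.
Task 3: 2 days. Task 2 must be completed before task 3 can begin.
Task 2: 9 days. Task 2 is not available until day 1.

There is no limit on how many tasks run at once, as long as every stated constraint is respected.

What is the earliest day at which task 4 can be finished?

Task 2 waits on its own release at day 1, so it starts at day 1 and finishes at 1 + 9 = day 10.
After task 2 (finishes day 10), task 3 can start at day 10 and finishes at day 12.
Task 4 cannot begin until task 3 (finishes day 12). It runs from day 12 to 12 + 8 = day 20.

20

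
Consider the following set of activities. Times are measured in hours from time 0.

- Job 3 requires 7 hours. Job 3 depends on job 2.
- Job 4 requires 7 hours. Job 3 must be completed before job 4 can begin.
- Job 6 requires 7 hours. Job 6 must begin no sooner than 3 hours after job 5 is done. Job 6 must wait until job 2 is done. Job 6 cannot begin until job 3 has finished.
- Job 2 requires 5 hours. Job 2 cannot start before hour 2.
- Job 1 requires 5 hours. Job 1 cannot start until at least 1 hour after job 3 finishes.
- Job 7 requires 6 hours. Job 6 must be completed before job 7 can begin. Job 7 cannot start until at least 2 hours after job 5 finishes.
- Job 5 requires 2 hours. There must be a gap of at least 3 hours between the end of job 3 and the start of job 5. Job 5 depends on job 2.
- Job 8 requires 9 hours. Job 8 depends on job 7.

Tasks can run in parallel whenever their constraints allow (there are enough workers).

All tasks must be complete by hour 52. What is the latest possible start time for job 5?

To finish by hour 52, job 8 (duration 9) must start no later than hour 43.
Job 7 feeds into job 8 (must start by hour 43); so job 7 must finish by hour 43 and therefore start by hour 37.
Job 6 must finish before job 7 (must start by hour 37). With a 7-hour duration, job 6 must start by 37 − 7 = hour 30.
Job 5 must finish in time for job 6 (must start by hour 30, minus 3-hour gap → hour 27); job 7 (must start by hour 37, minus 2-hour gap → hour 35). The tightest is hour 27, so job 5 must start by 27 − 2 = hour 25.

25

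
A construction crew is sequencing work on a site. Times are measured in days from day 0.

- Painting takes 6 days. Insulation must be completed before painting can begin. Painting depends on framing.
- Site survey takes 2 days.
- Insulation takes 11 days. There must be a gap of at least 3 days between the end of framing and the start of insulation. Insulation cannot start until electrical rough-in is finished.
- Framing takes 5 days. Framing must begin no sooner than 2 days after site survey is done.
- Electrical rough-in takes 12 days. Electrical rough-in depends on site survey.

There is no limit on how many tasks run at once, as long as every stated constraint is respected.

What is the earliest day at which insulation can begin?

Site survey has no prerequisites, so it starts at day 0 and finishes at day 2.
Electrical rough-in cannot begin until site survey (finishes day 2). It runs from day 2 to 2 + 12 = day 14.
Framing waits on site survey (finishes day 2, plus 2-day gap → day 4), so it starts at day 4 and finishes at 4 + 5 = day 9.
Insulation waits on framing (finishes day 9, plus 3-day gap → day 12); electrical rough-in (finishes day 14). The latest of these is day 14, which is the earliest insulation can start.

14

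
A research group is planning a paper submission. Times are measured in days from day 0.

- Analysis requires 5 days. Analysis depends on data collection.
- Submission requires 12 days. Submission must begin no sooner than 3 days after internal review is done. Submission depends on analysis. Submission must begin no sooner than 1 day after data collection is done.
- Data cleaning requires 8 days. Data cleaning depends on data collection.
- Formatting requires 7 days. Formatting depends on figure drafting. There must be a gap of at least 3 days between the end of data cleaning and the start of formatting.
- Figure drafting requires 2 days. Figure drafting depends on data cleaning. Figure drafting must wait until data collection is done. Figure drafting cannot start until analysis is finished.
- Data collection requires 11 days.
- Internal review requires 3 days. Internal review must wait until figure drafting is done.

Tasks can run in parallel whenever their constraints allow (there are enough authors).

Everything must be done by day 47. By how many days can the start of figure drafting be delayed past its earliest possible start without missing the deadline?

Nothing blocks data collection, so it runs from day 0 to day 11.
After data collection (finishes day 11), analysis can start at day 11 and finishes at day 16.
After data collection (finishes day 11), data cleaning can start at day 11 and finishes at day 19.
Figure drafting has to wait for data cleaning (finishes day 19); data collection (finishes day 11); analysis (finishes day 16). The latest of these is day 19, so figure drafting runs day 19 to 19 + 2 = day 21.

Working backward from the deadline:
To finish by day 47, submission (duration 12) must start no later than day 35.
Internal review must finish before submission (must start by day 35, minus 3-day gap → day 32). With a 3-day duration, internal review must start by 32 − 3 = day 29.
Formatting has no dependents, so it just needs to finish by day 47. Starting by 47 − 7 = day 40 achieves that.
Figure drafting has several dependents: internal review (must start by day 29); formatting (must start by day 40). The earliest of those limits is day 29, so figure drafting must start by 29 − 2 = day 27.
So figure drafting can start as early as day 19 and as late as day 27, giving 27 − 19 = 8 days of slack.

8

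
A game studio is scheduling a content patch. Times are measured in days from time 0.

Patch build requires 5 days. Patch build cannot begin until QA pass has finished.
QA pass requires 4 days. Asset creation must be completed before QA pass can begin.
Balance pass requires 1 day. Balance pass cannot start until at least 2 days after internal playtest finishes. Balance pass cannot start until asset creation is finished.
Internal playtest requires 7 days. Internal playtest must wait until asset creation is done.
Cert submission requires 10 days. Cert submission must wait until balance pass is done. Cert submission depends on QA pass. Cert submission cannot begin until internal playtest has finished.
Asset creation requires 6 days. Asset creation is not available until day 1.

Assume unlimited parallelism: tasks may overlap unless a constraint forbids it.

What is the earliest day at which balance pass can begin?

16

Asset creation waits on its own release at day 1, so it starts at day 1 and finishes at 1 + 6 = day 7.
Internal playtest waits on asset creation (finishes day 7), so it starts at day 7 and finishes at 7 + 7 = day 14.
Balance pass waits on internal playtest (finishes day 14, plus 2-day gap → day 16); asset creation (finishes day 7). The latest of these is day 16, which is the earliest balance pass can start.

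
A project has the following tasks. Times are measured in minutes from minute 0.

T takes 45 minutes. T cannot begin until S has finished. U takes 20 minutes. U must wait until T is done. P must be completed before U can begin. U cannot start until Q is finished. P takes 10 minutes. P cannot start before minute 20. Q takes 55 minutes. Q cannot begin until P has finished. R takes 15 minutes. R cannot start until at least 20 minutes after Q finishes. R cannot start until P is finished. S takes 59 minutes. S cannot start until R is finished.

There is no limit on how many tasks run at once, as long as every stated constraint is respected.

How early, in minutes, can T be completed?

After its own release at minute 20, P can start at minute 20 and finishes at minute 30.
Q waits on P (finishes minute 30), so it starts at minute 30 and finishes at 30 + 55 = minute 85.
R has to wait for Q (finishes minute 85, plus 20-minute gap → minute 105); P (finishes minute 30). The latest of these is minute 105, so R runs minute 105 to 105 + 15 = minute 120.
S waits on R (finishes minute 120), so it starts at minute 120 and finishes at 120 + 59 = minute 179.
T waits on S (finishes minute 179), so it starts at minute 179 and finishes at 179 + 45 = minute 224.

224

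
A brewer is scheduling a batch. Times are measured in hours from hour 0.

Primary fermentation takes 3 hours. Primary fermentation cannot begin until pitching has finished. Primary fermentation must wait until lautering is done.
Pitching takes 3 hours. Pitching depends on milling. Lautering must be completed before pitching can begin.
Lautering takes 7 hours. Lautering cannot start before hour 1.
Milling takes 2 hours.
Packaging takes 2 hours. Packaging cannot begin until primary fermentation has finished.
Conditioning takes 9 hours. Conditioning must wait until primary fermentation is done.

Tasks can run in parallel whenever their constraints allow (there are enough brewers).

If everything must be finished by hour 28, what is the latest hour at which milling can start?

Nothing follows conditioning; the deadline of hour 28 is its only limit. It must start by 28 − 9 = hour 19.
To finish by hour 28, packaging (duration 2) must start no later than hour 26.
Primary fermentation must finish in time for conditioning (must start by hour 19); packaging (must start by hour 26). The tightest is hour 19, so primary fermentation must start by 19 − 3 = hour 16.
Pitching has to be done before primary fermentation (must start by hour 16). That means finishing by hour 16, i.e. starting by 16 − 3 = hour 13.
Milling must finish before pitching (must start by hour 13). With a 2-hour duration, milling must start by 13 − 2 = hour 11.

11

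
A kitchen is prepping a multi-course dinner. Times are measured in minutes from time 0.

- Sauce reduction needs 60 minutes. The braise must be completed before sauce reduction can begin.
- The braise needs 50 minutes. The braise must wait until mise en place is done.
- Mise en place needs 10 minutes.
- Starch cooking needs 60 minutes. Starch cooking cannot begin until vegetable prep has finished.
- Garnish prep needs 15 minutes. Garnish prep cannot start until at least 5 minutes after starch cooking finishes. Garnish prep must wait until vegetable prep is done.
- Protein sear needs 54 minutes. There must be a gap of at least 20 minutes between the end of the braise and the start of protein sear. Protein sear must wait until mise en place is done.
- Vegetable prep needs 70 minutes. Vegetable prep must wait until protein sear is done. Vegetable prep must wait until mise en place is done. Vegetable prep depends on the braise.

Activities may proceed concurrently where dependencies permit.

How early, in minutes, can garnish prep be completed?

Nothing blocks mise en place, so it runs from minute 0 to minute 10.
After mise en place (finishes minute 10), the braise can start at minute 10 and finishes at minute 60.
Protein sear needs all of the braise (finishes minute 60, plus 20-minute gap → minute 80); mise en place (finishes minute 10). That puts its earliest start at minute 80; it finishes at 80 + 54 = minute 134.
For vegetable prep: protein sear (finishes minute 134); mise en place (finishes minute 10); the braise (finishes minute 60). Taking the maximum gives a start of minute 134, and it finishes at 134 + 70 = minute 204.
After vegetable prep (finishes minute 204), starch cooking can start at minute 204 and finishes at minute 264.
Garnish prep has to wait for starch cooking (finishes minute 264, plus 5-minute gap → minute 269); vegetable prep (finishes minute 204). The latest of these is minute 269, so garnish prep runs minute 269 to 269 + 15 = minute 284.

284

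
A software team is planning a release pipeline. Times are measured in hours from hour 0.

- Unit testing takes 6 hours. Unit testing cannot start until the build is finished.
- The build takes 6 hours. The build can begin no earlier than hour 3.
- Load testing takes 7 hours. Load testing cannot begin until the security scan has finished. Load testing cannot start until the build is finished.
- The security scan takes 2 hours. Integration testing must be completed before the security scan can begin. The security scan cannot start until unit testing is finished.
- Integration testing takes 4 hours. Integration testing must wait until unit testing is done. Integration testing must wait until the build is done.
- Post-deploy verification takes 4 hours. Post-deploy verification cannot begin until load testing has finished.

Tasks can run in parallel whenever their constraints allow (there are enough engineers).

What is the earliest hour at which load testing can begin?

The build cannot begin until its own release at hour 3. It runs from hour 3 to 3 + 6 = hour 9.
Unit testing cannot begin until the build (finishes hour 9). It runs from hour 9 to 9 + 6 = hour 15.
For integration testing: unit testing (finishes hour 15); the build (finishes hour 9). Taking the maximum gives a start of hour 15, and it finishes at 15 + 4 = hour 19.
The security scan cannot start until integration testing (finishes hour 19); unit testing (finishes hour 15). The controlling bound is hour 19, so the security scan finishes at 19 + 2 = hour 21.
Load testing waits on the security scan (finishes hour 21); the build (finishes hour 9). The latest of these is hour 21, which is the earliest load testing can start.

21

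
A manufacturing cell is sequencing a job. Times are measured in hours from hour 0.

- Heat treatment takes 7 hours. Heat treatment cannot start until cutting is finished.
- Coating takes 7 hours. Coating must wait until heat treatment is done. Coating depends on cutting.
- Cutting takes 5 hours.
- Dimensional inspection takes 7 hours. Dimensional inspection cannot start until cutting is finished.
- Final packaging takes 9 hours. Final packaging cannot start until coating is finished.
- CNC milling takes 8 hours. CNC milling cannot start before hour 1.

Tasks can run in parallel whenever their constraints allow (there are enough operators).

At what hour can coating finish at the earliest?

19

Cutting can start immediately at hour 0; it finishes at hour 5.
After cutting (finishes hour 5), heat treatment can start at hour 5 and finishes at hour 12.
Coating needs all of heat treatment (finishes hour 12); cutting (finishes hour 5). That puts its earliest start at hour 12; it finishes at 12 + 7 = hour 19.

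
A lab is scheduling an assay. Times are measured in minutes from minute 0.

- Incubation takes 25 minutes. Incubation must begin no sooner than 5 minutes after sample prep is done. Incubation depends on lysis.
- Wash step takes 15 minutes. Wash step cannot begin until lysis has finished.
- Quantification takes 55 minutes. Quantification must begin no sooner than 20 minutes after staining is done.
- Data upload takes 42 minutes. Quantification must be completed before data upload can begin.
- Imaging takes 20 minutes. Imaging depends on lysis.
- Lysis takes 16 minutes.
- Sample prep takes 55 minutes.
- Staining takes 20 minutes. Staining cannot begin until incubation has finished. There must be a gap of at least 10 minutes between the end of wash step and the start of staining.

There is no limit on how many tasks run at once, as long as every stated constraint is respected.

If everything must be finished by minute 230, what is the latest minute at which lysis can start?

Nothing follows data upload; the deadline of minute 230 is its only limit. It must start by 230 − 42 = minute 188.
Quantification must finish before data upload (must start by minute 188). With a 55-minute duration, quantification must start by 188 − 55 = minute 133.
Staining must finish before quantification (must start by minute 133, minus 20-minute gap → minute 113). With a 20-minute duration, staining must start by 113 − 20 = minute 93.
Incubation feeds into staining (must start by minute 93); so incubation must finish by minute 93 and therefore start by minute 68.
Wash step has to be done before staining (must start by minute 93, minus 10-minute gap → minute 83). That means finishing by minute 83, i.e. starting by 83 − 15 = minute 68.
To finish by minute 230, imaging (duration 20) must start no later than minute 210.
For lysis: incubation (must start by minute 68); wash step (must start by minute 68); imaging (must start by minute 210). The most restrictive is minute 68; with a 16-minute duration, lysis must start by minute 52.

52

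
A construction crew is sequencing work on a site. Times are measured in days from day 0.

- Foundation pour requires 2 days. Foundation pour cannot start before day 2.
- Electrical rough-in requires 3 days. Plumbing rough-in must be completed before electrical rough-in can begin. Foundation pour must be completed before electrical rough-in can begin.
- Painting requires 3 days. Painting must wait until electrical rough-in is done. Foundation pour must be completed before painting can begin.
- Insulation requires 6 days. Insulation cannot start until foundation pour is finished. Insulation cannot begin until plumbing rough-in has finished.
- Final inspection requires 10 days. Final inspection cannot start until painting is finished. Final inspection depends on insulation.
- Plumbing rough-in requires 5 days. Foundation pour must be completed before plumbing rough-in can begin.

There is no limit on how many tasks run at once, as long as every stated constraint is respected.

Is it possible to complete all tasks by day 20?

No

Foundation pour waits on its own release at day 2, so it starts at day 2 and finishes at 2 + 2 = day 4.
After foundation pour (finishes day 4), plumbing rough-in can start at day 4 and finishes at day 9.
Insulation needs all of foundation pour (finishes day 4); plumbing rough-in (finishes day 9). That puts its earliest start at day 9; it finishes at 9 + 6 = day 15.
For electrical rough-in: plumbing rough-in (finishes day 9); foundation pour (finishes day 4). Taking the maximum gives a start of day 9, and it finishes at 9 + 3 = day 12.
Painting cannot start until electrical rough-in (finishes day 12); foundation pour (finishes day 4). The controlling bound is day 12, so painting finishes at 12 + 3 = day 15.
Final inspection has to wait for painting (finishes day 15); insulation (finishes day 15). The latest of these is day 15, so final inspection runs day 15 to 15 + 10 = day 25.
The earliest everything can be done is day 25, which is after the deadline of 20, so it is not possible.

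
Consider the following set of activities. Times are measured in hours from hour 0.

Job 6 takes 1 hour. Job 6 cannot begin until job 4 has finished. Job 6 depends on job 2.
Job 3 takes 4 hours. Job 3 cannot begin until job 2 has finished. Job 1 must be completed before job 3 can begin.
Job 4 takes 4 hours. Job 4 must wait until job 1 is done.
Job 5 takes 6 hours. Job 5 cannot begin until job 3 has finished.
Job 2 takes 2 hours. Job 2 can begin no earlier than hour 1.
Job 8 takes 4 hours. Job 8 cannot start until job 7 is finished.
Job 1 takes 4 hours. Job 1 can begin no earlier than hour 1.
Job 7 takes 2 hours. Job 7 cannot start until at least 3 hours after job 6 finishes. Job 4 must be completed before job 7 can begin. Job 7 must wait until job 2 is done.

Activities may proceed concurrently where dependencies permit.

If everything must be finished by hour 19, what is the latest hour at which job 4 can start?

5

Job 8 must finish by hour 19; it takes 4 hours, so it must start by 19 − 4 = hour 15.
Job 7 feeds into job 8 (must start by hour 15); so job 7 must finish by hour 15 and therefore start by hour 13.
Job 6 has to be done before job 7 (must start by hour 13, minus 3-hour gap → hour 10). That means finishing by hour 10, i.e. starting by 10 − 1 = hour 9.
Job 4 must finish in time for job 6 (must start by hour 9); job 7 (must start by hour 13). The tightest is hour 9, so job 4 must start by 9 − 4 = hour 5.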